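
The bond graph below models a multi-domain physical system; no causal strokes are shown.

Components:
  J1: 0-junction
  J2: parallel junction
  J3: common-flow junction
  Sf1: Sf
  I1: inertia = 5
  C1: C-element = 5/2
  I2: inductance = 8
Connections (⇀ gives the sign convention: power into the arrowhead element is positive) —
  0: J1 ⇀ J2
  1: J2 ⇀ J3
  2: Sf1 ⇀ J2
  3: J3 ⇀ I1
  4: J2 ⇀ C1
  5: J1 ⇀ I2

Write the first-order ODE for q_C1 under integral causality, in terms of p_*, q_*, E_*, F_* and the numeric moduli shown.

dq_C1/dt = F_Sf1 - p_I1/5 - p_I2/8

b2 |Sf1  (Sf1 fixes flow; stroke at Sf1)
b3 |I1  (I1 integral (f out))
b1 |J3  (J3 flow already set via bond 3)
b4 |J2  (C1: C, integral causality)
b0 |J1  (J2 effort already set via bond 4)
b5 |I2  (0-jn J1 has e-setter on 0)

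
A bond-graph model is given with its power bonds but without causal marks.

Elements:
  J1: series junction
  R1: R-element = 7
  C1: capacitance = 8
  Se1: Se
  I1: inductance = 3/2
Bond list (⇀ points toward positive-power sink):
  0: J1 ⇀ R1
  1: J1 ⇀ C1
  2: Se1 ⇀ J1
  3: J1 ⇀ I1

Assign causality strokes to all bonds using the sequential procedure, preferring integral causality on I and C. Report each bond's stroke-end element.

bond 2 |J1  (Se1 (Se) sets effort on bond)
bond 1 |J1  (C1 integral (e out))
bond 3 |I1  (I1 integral (f out))
bond 0 |J1  (J1 flow already set via bond 3)

β0 →J1
β1 →J1
β2 →J1
β3 →I1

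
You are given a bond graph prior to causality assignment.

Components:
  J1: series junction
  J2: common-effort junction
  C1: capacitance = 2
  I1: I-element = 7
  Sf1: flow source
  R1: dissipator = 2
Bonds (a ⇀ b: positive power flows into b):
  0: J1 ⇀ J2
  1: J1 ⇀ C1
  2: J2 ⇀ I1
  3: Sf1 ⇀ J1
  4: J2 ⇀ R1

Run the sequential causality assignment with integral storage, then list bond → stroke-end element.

bond 0 →J1
bond 1 →J1
bond 2 →I1
bond 3 →Sf1
bond 4 →J2

#3 →Sf1  (Sf1 fixes flow; stroke at Sf1)
#0 →J1  (J1: bond 3 brought flow, rest push out)
#1 →J1  (1-jn J1 has f-setter on 3)
#2 →I1  (I1 integral (f out))
#4 →J2  (J2 needs exactly one e-in)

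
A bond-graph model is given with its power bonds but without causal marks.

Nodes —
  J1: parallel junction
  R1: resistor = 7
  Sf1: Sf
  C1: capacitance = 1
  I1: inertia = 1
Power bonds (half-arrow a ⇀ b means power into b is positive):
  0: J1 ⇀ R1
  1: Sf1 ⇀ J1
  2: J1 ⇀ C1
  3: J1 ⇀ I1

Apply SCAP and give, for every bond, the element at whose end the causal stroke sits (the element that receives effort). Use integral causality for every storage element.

b1 →Sf1  (Sf1: flow source, stroke at near end)
b2 →J1  (C1: C, integral causality)
b0 →R1  (common-e at J1 fixed by 2)
b3 →I1  (J1: bond 2 brought effort, rest push out)

b0 →R1
b1 →Sf1
b2 →J1
b3 →I1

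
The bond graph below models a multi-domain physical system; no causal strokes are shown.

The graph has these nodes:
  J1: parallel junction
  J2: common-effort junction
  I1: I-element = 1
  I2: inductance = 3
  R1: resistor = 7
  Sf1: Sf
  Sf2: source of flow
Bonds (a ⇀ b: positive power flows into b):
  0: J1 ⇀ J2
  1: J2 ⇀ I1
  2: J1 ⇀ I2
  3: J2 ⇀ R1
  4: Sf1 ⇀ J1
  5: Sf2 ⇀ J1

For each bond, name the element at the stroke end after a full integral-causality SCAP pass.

b0 stroke→J1
b1 stroke→I1
b2 stroke→I2
b3 stroke→J2
b4 stroke→Sf1
b5 stroke→Sf2

#4 |Sf1  (Sf1: flow source, stroke at near end)
#5 |Sf2  (Sf2 (Sf) sets flow on bond)
#1 |I1  (I1: I, integral causality)
#2 |I2  (prefer integral on I2)
#0 |J1  (J1 needs exactly one e-in)
#3 |J2  (J2 needs exactly one e-in)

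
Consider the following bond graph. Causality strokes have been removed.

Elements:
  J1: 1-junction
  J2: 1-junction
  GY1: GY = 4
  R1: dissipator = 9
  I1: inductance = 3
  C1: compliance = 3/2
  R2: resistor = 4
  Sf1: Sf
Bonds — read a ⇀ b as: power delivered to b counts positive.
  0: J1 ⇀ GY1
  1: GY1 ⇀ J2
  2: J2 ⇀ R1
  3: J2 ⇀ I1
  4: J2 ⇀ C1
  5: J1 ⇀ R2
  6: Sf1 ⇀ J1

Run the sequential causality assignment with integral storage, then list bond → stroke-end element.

β6 →Sf1  (source Sf1 imposes f)
β0 →J1  (1-jn J1 has f-setter on 6)
β5 →J1  (common-f at J1 fixed by 6)
β1 →J2  (GY GY1: same side as bond 0)
β3 →I1  (prefer integral on I1)
β2 →J2  (J2: bond 3 brought flow, rest push out)
β4 →J2  (1-jn J2 has f-setter on 3)

bond 0 |J1
bond 1 |J2
bond 2 |J2
bond 3 |I1
bond 4 |J2
bond 5 |J1
bond 6 |Sf1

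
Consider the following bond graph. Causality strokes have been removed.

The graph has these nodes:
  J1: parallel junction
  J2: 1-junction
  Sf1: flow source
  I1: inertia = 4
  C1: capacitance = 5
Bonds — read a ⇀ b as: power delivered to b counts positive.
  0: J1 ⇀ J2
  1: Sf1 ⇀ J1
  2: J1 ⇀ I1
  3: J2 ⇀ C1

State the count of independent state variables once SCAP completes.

b1 stroke at Sf1  (source Sf1 imposes f)
b2 stroke at I1  (prefer integral on I1)
b0 stroke at J1  (J1 needs exactly one e-in)
b3 stroke at J2  (1-jn J2 has f-setter on 0)

2  (C1, I1 all integral)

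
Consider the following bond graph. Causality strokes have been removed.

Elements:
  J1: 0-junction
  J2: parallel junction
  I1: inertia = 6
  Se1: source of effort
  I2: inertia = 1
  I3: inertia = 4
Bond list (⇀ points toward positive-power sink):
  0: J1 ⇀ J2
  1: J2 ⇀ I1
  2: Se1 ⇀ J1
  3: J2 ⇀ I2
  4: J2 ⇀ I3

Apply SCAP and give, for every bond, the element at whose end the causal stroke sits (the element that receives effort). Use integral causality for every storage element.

β0 stroke at J2
β1 stroke at I1
β2 stroke at J1
β3 stroke at I2
β4 stroke at I3

bond 2 |J1  (Se1: effort source, stroke at far end)
bond 0 |J2  (J1: bond 2 brought effort, rest push out)
bond 1 |I1  (common-e at J2 fixed by 0)
bond 3 |I2  (J2: bond 0 brought effort, rest push out)
bond 4 |I3  (J2 effort already set via bond 0)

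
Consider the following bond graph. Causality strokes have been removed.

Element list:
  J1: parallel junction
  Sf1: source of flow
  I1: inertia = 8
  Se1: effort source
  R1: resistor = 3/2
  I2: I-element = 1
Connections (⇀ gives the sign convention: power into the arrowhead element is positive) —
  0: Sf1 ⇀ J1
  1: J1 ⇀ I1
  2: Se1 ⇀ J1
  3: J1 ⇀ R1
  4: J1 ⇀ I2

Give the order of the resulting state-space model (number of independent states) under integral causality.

b0 stroke→Sf1  (source Sf1 imposes f)
b2 stroke→J1  (Se1: effort source, stroke at far end)
b1 stroke→I1  (J1 effort already set via bond 2)
b3 stroke→R1  (common-e at J1 fixed by 2)
b4 stroke→I2  (0-jn J1 has e-setter on 2)

2  (I1, I2 all integral)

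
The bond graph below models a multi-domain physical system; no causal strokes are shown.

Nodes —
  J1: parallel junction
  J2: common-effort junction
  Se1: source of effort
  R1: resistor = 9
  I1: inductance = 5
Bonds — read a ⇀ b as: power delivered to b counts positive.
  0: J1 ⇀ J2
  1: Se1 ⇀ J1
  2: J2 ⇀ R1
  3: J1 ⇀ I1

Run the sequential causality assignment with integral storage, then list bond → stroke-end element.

#0 stroke at J2
#1 stroke at J1
#2 stroke at R1
#3 stroke at I1

#1 |J1  (Se1: effort source, stroke at far end)
#0 |J2  (0-jn J1 has e-setter on 1)
#3 |I1  (J1 effort already set via bond 1)
#2 |R1  (J2: bond 0 brought effort, rest push out)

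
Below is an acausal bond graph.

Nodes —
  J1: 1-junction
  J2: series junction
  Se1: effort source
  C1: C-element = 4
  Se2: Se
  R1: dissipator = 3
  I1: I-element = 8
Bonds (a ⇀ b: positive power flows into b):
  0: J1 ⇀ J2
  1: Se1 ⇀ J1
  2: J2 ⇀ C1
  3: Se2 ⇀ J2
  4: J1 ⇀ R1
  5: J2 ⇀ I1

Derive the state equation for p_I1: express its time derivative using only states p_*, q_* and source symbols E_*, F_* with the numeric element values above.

b1 |J1  (Se1 (Se) sets effort on bond)
b3 |J2  (Se2 (Se) sets effort on bond)
b2 |J2  (C1 integral (e out))
b5 |I1  (I1 outputs flow p/I1)
b0 |J2  (J2 flow already set via bond 5)
b4 |J1  (J1: bond 0 brought flow, rest push out)

dp_I1/dt = E_Se1 + E_Se2 - 3*p_I1/8 - q_C1/4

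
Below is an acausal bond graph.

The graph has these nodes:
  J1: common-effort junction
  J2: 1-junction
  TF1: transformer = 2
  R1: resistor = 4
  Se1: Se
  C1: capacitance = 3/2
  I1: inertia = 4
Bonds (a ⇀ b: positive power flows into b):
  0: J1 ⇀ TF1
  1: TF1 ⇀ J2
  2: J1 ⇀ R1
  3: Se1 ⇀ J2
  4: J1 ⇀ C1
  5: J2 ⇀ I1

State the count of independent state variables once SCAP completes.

β3 |J2  (Se1 fixes effort; stroke away)
β4 |J1  (C1: C, integral causality)
β0 |TF1  (0-jn J1 has e-setter on 4)
β2 |R1  (J1: bond 4 brought effort, rest push out)
β1 |J2  (through TF1, causality passes straight; one stroke at TF1)
β5 |I1  (J2: last free bond brings flow in)

2  (C1, I1 all integral)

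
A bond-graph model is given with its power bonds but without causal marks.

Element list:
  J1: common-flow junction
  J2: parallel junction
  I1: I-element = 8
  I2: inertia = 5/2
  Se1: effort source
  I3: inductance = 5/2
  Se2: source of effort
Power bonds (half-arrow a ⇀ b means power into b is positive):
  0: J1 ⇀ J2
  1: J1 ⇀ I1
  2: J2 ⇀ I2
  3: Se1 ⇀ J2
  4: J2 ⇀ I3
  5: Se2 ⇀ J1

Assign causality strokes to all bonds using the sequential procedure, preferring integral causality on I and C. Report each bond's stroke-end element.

β3 |J2  (source Se1 imposes e)
β5 |J1  (Se2 fixes effort; stroke away)
β0 |J1  (common-e at J2 fixed by 3)
β2 |I2  (J2: bond 3 brought effort, rest push out)
β4 |I3  (J2 effort already set via bond 3)
β1 |I1  (J1 needs exactly one f-in)

#0 stroke→J1
#1 stroke→I1
#2 stroke→I2
#3 stroke→J2
#4 stroke→I3
#5 stroke→J1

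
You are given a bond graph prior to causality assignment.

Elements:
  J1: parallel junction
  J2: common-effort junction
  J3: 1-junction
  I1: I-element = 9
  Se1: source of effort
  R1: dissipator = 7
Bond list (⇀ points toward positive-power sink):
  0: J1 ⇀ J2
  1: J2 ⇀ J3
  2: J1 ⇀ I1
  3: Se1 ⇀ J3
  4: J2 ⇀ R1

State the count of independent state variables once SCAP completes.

1  (I1 all integral)

b3 stroke at J3  (Se1: effort source, stroke at far end)
b1 stroke at J2  (only one flow-in slot at J3)
b0 stroke at J1  (common-e at J2 fixed by 1)
b4 stroke at R1  (J2: bond 1 brought effort, rest push out)
b2 stroke at I1  (J1: bond 0 brought effort, rest push out)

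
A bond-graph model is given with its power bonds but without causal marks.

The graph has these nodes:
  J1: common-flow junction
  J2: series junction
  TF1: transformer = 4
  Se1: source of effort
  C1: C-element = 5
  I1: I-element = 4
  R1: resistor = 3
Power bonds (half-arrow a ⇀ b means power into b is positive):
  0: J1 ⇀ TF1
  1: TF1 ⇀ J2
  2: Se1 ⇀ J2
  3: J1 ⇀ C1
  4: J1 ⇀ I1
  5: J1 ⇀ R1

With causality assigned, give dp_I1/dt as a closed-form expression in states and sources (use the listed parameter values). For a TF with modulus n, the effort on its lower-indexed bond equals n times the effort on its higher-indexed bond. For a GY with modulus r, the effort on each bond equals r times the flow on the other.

dp_I1/dt = 4*E_Se1 - 3*p_I1/4 - q_C1/5

β2 →J2  (Se1 (Se) sets effort on bond)
β1 →TF1  (closing 1-jn rule on J2)
β0 →J1  (through TF1, causality passes straight; one stroke at TF1)
β3 →J1  (C1 integral (e out))
β4 →I1  (I1 integral (f out))
β5 →J1  (common-f at J1 fixed by 4)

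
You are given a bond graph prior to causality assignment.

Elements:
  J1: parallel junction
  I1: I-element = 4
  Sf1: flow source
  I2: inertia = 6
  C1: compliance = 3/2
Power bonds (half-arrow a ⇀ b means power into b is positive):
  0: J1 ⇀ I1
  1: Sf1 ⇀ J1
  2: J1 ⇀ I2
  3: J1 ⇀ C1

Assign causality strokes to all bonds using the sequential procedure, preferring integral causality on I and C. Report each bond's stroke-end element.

β0 stroke→I1
β1 stroke→Sf1
β2 stroke→I2
β3 stroke→J1

bond 1 |Sf1  (Sf1 fixes flow; stroke at Sf1)
bond 0 |I1  (prefer integral on I1)
bond 2 |I2  (I2: I, integral causality)
bond 3 |J1  (J1 needs exactly one e-in)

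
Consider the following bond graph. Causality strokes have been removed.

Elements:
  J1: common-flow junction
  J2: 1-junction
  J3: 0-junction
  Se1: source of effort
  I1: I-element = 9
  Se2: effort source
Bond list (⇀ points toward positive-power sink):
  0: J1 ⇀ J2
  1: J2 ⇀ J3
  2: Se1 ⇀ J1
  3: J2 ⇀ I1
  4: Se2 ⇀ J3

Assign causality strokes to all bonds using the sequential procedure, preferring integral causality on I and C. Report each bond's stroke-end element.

β0 stroke at J2
β1 stroke at J2
β2 stroke at J1
β3 stroke at I1
β4 stroke at J3

β2 →J1  (source Se1 imposes e)
β4 →J3  (source Se2 imposes e)
β0 →J2  (only one flow-in slot at J1)
β1 →J2  (common-e at J3 fixed by 4)
β3 →I1  (J2 needs exactly one f-in)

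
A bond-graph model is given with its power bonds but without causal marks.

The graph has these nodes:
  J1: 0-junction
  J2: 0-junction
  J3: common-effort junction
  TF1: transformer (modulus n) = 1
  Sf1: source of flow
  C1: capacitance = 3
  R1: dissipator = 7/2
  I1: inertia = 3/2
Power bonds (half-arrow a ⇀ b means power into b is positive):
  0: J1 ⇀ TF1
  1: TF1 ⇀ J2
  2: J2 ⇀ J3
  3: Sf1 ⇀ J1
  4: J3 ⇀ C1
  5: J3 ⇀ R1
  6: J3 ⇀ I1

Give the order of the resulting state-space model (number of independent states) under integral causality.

2  (C1, I1 all integral)

b3 stroke at Sf1  (Sf1: flow source, stroke at near end)
b0 stroke at J1  (J1 needs exactly one e-in)
b1 stroke at TF1  (TF TF1: opposite of bond 0)
b2 stroke at J2  (closing 0-jn rule on J2)
b4 stroke at J3  (C1 outputs effort q/C1)
b5 stroke at R1  (common-e at J3 fixed by 4)
b6 stroke at I1  (common-e at J3 fixed by 4)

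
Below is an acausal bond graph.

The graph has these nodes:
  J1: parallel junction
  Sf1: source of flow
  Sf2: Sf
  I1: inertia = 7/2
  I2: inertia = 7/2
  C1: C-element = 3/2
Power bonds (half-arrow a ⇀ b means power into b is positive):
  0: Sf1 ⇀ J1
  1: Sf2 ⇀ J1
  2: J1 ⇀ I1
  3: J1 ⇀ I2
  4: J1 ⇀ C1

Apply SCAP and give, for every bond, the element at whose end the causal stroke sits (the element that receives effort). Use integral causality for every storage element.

#0 stroke→Sf1
#1 stroke→Sf2
#2 stroke→I1
#3 stroke→I2
#4 stroke→J1

bond 0 stroke→Sf1  (source Sf1 imposes f)
bond 1 stroke→Sf2  (source Sf2 imposes f)
bond 2 stroke→I1  (I1 outputs flow p/I1)
bond 3 stroke→I2  (I2 integral (f out))
bond 4 stroke→J1  (J1: last free bond brings effort in)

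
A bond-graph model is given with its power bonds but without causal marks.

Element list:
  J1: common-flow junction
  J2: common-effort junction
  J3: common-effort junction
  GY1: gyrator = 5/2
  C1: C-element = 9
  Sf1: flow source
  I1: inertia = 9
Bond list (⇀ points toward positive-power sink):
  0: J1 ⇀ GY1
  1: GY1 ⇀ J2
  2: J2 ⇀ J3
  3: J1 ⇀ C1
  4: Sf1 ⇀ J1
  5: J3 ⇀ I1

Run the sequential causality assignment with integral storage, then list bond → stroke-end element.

bond 0 →J1
bond 1 →J2
bond 2 →J3
bond 3 →J1
bond 4 →Sf1
bond 5 →I1

#4 stroke at Sf1  (Sf1 fixes flow; stroke at Sf1)
#0 stroke at J1  (J1: bond 4 brought flow, rest push out)
#3 stroke at J1  (J1: bond 4 brought flow, rest push out)
#1 stroke at J2  (GY1: gyrator matches bond 0)
#2 stroke at J3  (J2 effort already set via bond 1)
#5 stroke at I1  (0-jn J3 has e-setter on 2)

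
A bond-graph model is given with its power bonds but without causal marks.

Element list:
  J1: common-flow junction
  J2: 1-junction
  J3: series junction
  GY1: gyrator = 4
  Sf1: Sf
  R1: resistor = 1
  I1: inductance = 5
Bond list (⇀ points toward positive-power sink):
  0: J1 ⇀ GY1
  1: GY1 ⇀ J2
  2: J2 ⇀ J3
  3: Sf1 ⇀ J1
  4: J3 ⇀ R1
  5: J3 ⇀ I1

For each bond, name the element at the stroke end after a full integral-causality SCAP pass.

#3 stroke at Sf1  (source Sf1 imposes f)
#0 stroke at J1  (J1 flow already set via bond 3)
#1 stroke at J2  (through GY1, causality inverts; strokes same side of GY1)
#2 stroke at J3  (closing 1-jn rule on J2)
#5 stroke at I1  (I1: I, integral causality)
#4 stroke at J3  (1-jn J3 has f-setter on 5)

#0 stroke at J1
#1 stroke at J2
#2 stroke at J3
#3 stroke at Sf1
#4 stroke at J3
#5 stroke at I1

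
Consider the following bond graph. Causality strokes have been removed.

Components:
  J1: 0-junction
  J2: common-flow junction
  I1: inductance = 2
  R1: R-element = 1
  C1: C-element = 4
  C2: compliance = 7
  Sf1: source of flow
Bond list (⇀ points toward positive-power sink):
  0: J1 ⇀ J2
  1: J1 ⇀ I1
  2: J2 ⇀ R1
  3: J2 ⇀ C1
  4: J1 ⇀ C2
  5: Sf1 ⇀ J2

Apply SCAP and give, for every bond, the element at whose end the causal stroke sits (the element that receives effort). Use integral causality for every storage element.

bond 0 stroke at J2
bond 1 stroke at I1
bond 2 stroke at J2
bond 3 stroke at J2
bond 4 stroke at J1
bond 5 stroke at Sf1

β5 stroke→Sf1  (Sf1 (Sf) sets flow on bond)
β0 stroke→J2  (J2: bond 5 brought flow, rest push out)
β2 stroke→J2  (J2 flow already set via bond 5)
β3 stroke→J2  (1-jn J2 has f-setter on 5)
β1 stroke→I1  (I1 integral (f out))
β4 stroke→J1  (J1: last free bond brings effort in)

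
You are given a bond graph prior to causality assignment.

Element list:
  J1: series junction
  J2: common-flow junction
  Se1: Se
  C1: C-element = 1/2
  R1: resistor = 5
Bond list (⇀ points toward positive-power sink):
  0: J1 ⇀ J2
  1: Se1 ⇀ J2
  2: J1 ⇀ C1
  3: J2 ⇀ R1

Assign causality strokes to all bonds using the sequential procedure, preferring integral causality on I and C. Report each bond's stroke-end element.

bond 0 stroke at J2
bond 1 stroke at J2
bond 2 stroke at J1
bond 3 stroke at R1

#1 |J2  (Se1 (Se) sets effort on bond)
#2 |J1  (C1 integral (e out))
#0 |J2  (only one flow-in slot at J1)
#3 |R1  (J2: last free bond brings flow in)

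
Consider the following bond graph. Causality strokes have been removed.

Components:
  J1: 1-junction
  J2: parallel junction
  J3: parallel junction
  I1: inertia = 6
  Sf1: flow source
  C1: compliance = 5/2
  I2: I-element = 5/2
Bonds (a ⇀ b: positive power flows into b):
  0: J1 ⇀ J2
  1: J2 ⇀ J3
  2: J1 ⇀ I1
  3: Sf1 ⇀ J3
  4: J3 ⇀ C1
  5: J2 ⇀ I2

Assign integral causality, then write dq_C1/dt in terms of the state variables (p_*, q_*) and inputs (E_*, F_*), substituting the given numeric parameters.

dq_C1/dt = F_Sf1 + p_I1/6 - 2*p_I2/5

bond 3 →Sf1  (source Sf1 imposes f)
bond 2 →I1  (I1 outputs flow p/I1)
bond 0 →J1  (J1: bond 2 brought flow, rest push out)
bond 4 →J3  (C1: C, integral causality)
bond 1 →J2  (0-jn J3 has e-setter on 4)
bond 5 →I2  (common-e at J2 fixed by 1)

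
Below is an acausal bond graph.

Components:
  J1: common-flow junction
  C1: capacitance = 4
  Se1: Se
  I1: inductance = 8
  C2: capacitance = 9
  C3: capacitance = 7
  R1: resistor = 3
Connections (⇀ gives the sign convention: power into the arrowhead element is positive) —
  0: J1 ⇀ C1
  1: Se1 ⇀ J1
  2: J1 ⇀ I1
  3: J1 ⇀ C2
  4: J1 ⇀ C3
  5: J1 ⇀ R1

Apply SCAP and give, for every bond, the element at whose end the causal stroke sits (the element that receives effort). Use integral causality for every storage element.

#0 →J1
#1 →J1
#2 →I1
#3 →J1
#4 →J1
#5 →J1

#1 stroke→J1  (source Se1 imposes e)
#0 stroke→J1  (C1: C, integral causality)
#2 stroke→I1  (prefer integral on I1)
#3 stroke→J1  (1-jn J1 has f-setter on 2)
#4 stroke→J1  (common-f at J1 fixed by 2)
#5 stroke→J1  (J1 flow already set via bond 2)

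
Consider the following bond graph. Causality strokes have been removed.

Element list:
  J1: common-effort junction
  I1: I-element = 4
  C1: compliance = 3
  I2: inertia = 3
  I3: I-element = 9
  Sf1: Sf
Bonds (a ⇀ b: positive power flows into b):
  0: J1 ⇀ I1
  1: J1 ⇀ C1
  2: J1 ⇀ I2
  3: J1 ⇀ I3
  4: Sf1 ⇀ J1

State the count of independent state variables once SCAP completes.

b4 stroke→Sf1  (Sf1 fixes flow; stroke at Sf1)
b0 stroke→I1  (prefer integral on I1)
b1 stroke→J1  (C1 outputs effort q/C1)
b2 stroke→I2  (common-e at J1 fixed by 1)
b3 stroke→I3  (J1 effort already set via bond 1)

4  (C1, I1, I2, I3 all integral)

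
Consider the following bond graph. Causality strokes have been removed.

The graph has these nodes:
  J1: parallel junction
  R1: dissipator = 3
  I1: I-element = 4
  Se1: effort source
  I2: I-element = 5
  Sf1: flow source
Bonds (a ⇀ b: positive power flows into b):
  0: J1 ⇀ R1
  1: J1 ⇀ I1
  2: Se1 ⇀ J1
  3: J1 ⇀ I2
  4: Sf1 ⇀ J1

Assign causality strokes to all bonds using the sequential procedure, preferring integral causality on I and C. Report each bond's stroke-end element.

#0 stroke at R1
#1 stroke at I1
#2 stroke at J1
#3 stroke at I2
#4 stroke at Sf1

bond 2 |J1  (Se1: effort source, stroke at far end)
bond 4 |Sf1  (Sf1: flow source, stroke at near end)
bond 0 |R1  (0-jn J1 has e-setter on 2)
bond 1 |I1  (J1 effort already set via bond 2)
bond 3 |I2  (0-jn J1 has e-setter on 2)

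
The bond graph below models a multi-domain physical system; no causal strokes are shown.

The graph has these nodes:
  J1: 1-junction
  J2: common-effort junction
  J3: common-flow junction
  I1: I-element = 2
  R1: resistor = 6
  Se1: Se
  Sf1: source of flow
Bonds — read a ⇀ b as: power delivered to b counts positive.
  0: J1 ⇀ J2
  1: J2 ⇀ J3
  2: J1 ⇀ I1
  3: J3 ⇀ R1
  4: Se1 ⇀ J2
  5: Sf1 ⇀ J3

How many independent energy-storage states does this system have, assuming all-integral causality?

1  (I1 all integral)

#4 stroke→J2  (Se1: effort source, stroke at far end)
#5 stroke→Sf1  (Sf1 fixes flow; stroke at Sf1)
#0 stroke→J1  (0-jn J2 has e-setter on 4)
#1 stroke→J3  (0-jn J2 has e-setter on 4)
#3 stroke→J3  (J3: bond 5 brought flow, rest push out)
#2 stroke→I1  (only one flow-in slot at J1)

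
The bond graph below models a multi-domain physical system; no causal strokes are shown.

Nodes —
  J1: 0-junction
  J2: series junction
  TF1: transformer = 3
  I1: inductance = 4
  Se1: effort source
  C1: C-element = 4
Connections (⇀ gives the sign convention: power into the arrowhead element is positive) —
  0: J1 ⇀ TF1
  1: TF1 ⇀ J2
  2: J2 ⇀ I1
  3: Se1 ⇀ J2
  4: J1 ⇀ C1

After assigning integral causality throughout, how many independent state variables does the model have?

2  (C1, I1 all integral)

β3 |J2  (Se1: effort source, stroke at far end)
β2 |I1  (prefer integral on I1)
β1 |J2  (1-jn J2 has f-setter on 2)
β0 |TF1  (TF TF1: opposite of bond 1)
β4 |J1  (J1 needs exactly one e-in)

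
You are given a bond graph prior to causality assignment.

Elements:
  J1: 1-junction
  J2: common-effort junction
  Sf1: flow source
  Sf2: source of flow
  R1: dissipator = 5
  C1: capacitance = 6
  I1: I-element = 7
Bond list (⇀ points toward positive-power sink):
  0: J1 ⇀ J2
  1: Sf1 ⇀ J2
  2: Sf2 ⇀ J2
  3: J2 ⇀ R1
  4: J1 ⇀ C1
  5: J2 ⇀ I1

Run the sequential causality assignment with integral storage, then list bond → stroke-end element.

β1 stroke at Sf1  (Sf1: flow source, stroke at near end)
β2 stroke at Sf2  (source Sf2 imposes f)
β4 stroke at J1  (prefer integral on C1)
β0 stroke at J2  (J1 needs exactly one f-in)
β3 stroke at R1  (0-jn J2 has e-setter on 0)
β5 stroke at I1  (J2 effort already set via bond 0)

β0 stroke at J2
β1 stroke at Sf1
β2 stroke at Sf2
β3 stroke at R1
β4 stroke at J1
β5 stroke at I1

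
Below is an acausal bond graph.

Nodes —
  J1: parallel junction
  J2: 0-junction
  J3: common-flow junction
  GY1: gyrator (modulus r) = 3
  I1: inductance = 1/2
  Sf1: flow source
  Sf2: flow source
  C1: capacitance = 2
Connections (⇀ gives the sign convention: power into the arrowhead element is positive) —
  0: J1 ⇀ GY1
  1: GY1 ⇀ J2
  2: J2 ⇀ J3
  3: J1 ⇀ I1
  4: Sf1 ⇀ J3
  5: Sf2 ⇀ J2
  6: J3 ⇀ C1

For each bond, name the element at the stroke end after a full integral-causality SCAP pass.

b0 |J1
b1 |J2
b2 |J3
b3 |I1
b4 |Sf1
b5 |Sf2
b6 |J3

bond 4 →Sf1  (Sf1 fixes flow; stroke at Sf1)
bond 5 →Sf2  (Sf2 (Sf) sets flow on bond)
bond 2 →J3  (1-jn J3 has f-setter on 4)
bond 6 →J3  (J3: bond 4 brought flow, rest push out)
bond 1 →J2  (only one effort-in slot at J2)
bond 0 →J1  (GY1 both-in/both-out from 1)
bond 3 →I1  (J1: bond 0 brought effort, rest push out)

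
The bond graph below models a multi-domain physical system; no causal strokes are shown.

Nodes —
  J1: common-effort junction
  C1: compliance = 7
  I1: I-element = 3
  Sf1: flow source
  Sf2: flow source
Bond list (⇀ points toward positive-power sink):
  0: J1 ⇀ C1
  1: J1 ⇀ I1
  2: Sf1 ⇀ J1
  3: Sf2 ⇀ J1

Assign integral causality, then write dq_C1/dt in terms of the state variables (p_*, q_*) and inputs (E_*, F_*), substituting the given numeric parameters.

dq_C1/dt = F_Sf1 + F_Sf2 - p_I1/3

bond 2 stroke at Sf1  (Sf1: flow source, stroke at near end)
bond 3 stroke at Sf2  (Sf2 (Sf) sets flow on bond)
bond 0 stroke at J1  (C1 outputs effort q/C1)
bond 1 stroke at I1  (0-jn J1 has e-setter on 0)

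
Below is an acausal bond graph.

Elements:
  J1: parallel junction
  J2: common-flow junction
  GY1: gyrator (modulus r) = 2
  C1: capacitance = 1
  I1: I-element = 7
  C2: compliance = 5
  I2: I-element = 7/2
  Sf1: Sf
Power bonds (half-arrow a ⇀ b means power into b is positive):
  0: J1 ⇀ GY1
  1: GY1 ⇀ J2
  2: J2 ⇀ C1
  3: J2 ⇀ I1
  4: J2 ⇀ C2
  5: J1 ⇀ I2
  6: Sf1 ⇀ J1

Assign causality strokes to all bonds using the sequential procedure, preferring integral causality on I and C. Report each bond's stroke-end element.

b6 →Sf1  (source Sf1 imposes f)
b2 →J2  (C1: C, integral causality)
b3 →I1  (prefer integral on I1)
b1 →J2  (J2 flow already set via bond 3)
b4 →J2  (J2: bond 3 brought flow, rest push out)
b0 →J1  (through GY1, causality inverts; strokes same side of GY1)
b5 →I2  (J1: bond 0 brought effort, rest push out)

b0 |J1
b1 |J2
b2 |J2
b3 |I1
b4 |J2
b5 |I2
b6 |Sf1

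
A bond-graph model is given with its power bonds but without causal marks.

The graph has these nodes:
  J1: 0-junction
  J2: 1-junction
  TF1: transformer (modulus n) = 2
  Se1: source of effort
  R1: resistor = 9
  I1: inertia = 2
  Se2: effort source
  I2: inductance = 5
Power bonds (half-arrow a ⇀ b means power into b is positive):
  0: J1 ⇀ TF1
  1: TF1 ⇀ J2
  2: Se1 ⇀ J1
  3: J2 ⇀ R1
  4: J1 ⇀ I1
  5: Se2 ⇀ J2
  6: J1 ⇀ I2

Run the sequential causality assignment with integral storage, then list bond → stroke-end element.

bond 0 stroke at TF1
bond 1 stroke at J2
bond 2 stroke at J1
bond 3 stroke at R1
bond 4 stroke at I1
bond 5 stroke at J2
bond 6 stroke at I2

#2 |J1  (source Se1 imposes e)
#5 |J2  (Se2 (Se) sets effort on bond)
#0 |TF1  (J1: bond 2 brought effort, rest push out)
#4 |I1  (0-jn J1 has e-setter on 2)
#6 |I2  (J1: bond 2 brought effort, rest push out)
#1 |J2  (TF1 one-in-one-out from 0)
#3 |R1  (J2 needs exactly one f-in)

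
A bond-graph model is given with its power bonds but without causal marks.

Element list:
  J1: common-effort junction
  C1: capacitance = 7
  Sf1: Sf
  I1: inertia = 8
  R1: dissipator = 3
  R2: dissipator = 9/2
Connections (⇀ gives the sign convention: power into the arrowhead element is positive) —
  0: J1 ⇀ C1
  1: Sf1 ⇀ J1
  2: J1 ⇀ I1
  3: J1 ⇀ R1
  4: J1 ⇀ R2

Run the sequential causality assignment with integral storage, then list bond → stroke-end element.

bond 1 →Sf1  (source Sf1 imposes f)
bond 0 →J1  (C1 outputs effort q/C1)
bond 2 →I1  (J1 effort already set via bond 0)
bond 3 →R1  (J1: bond 0 brought effort, rest push out)
bond 4 →R2  (J1: bond 0 brought effort, rest push out)

bond 0 stroke at J1
bond 1 stroke at Sf1
bond 2 stroke at I1
bond 3 stroke at R1
bond 4 stroke at R2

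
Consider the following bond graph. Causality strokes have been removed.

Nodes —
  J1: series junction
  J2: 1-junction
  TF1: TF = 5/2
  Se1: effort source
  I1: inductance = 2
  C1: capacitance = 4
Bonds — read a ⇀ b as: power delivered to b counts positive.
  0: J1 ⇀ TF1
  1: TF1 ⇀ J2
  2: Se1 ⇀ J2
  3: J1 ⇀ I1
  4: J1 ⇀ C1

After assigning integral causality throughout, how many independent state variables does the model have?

bond 2 stroke at J2  (source Se1 imposes e)
bond 1 stroke at TF1  (closing 1-jn rule on J2)
bond 0 stroke at J1  (TF1: transformer flips bond 1)
bond 3 stroke at I1  (I1 integral (f out))
bond 4 stroke at J1  (J1 flow already set via bond 3)

2  (C1, I1 all integral)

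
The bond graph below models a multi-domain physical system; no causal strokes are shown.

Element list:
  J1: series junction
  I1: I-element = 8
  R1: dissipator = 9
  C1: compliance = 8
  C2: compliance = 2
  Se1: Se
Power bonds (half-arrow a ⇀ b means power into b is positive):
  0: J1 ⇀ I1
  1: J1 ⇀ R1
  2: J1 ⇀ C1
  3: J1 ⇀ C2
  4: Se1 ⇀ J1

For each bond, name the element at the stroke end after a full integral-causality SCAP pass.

β4 stroke→J1  (Se1 (Se) sets effort on bond)
β0 stroke→I1  (I1 outputs flow p/I1)
β1 stroke→J1  (J1: bond 0 brought flow, rest push out)
β2 stroke→J1  (1-jn J1 has f-setter on 0)
β3 stroke→J1  (common-f at J1 fixed by 0)

β0 stroke at I1
β1 stroke at J1
β2 stroke at J1
β3 stroke at J1
β4 stroke at J1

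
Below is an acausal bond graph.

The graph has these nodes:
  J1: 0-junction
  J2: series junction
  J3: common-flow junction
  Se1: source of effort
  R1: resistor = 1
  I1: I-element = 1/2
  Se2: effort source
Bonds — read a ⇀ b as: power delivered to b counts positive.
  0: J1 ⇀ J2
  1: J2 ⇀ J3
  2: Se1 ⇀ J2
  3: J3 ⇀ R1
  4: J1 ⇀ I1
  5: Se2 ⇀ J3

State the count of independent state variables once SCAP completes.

β2 |J2  (Se1: effort source, stroke at far end)
β5 |J3  (Se2 fixes effort; stroke away)
β4 |I1  (prefer integral on I1)
β0 |J1  (closing 0-jn rule on J1)
β1 |J2  (1-jn J2 has f-setter on 0)
β3 |J3  (J3 flow already set via bond 1)

1  (I1 all integral)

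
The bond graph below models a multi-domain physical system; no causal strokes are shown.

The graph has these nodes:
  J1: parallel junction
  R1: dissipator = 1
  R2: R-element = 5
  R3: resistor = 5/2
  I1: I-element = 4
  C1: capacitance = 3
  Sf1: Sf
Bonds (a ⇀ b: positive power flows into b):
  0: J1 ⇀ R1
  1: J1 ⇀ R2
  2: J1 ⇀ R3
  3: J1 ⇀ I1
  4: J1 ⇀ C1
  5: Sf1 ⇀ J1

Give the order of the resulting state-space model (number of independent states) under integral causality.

2  (C1, I1 all integral)

b5 |Sf1  (source Sf1 imposes f)
b3 |I1  (I1 outputs flow p/I1)
b4 |J1  (C1 outputs effort q/C1)
b0 |R1  (common-e at J1 fixed by 4)
b1 |R2  (common-e at J1 fixed by 4)
b2 |R3  (J1: bond 4 brought effort, rest push out)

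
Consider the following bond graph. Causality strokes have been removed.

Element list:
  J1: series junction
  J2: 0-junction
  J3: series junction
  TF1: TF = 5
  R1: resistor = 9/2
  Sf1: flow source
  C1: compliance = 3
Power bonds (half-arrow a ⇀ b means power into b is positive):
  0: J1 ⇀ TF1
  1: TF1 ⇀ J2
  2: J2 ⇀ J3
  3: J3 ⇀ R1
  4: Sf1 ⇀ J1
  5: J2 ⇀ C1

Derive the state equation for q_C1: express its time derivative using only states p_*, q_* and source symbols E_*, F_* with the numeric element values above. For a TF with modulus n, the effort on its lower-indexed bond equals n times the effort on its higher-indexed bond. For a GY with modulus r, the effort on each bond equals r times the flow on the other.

dq_C1/dt = 5*F_Sf1 - 2*q_C1/27

#4 |Sf1  (Sf1 (Sf) sets flow on bond)
#0 |J1  (J1 flow already set via bond 4)
#1 |TF1  (TF TF1: opposite of bond 0)
#5 |J2  (C1 outputs effort q/C1)
#2 |J3  (J2 effort already set via bond 5)
#3 |R1  (J3: last free bond brings flow in)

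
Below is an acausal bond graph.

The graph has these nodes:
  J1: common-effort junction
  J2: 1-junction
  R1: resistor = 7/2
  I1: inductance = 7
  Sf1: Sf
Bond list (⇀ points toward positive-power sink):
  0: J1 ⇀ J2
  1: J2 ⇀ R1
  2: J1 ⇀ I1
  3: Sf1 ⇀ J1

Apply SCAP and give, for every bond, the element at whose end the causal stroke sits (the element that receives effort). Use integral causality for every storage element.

#3 stroke at Sf1  (Sf1: flow source, stroke at near end)
#2 stroke at I1  (I1: I, integral causality)
#0 stroke at J1  (J1 needs exactly one e-in)
#1 stroke at J2  (J2 flow already set via bond 0)

b0 stroke at J1
b1 stroke at J2
b2 stroke at I1
b3 stroke at Sf1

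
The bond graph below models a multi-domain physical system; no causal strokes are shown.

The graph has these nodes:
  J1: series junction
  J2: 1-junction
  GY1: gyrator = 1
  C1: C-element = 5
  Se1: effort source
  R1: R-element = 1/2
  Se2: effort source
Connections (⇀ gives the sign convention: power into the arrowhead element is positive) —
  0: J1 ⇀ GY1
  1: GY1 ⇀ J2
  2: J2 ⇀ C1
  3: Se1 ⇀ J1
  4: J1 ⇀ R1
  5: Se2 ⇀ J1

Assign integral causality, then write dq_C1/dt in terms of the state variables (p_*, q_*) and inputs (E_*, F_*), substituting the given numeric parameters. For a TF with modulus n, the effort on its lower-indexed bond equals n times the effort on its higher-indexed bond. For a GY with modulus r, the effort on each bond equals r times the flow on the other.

β3 |J1  (Se1 fixes effort; stroke away)
β5 |J1  (Se2: effort source, stroke at far end)
β2 |J2  (C1 integral (e out))
β1 |GY1  (J2: last free bond brings flow in)
β0 |GY1  (GY1 both-in/both-out from 1)
β4 |J1  (J1 flow already set via bond 0)

dq_C1/dt = E_Se1 + E_Se2 - q_C1/10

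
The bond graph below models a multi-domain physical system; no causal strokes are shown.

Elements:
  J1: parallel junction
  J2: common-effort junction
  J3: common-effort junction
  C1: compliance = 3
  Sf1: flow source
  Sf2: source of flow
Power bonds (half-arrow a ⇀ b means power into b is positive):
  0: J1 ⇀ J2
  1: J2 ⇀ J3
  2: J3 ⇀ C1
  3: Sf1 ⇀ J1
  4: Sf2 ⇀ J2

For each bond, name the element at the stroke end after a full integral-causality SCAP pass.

b0 →J1
b1 →J2
b2 →J3
b3 →Sf1
b4 →Sf2

β3 stroke at Sf1  (source Sf1 imposes f)
β4 stroke at Sf2  (Sf2 fixes flow; stroke at Sf2)
β0 stroke at J1  (closing 0-jn rule on J1)
β1 stroke at J2  (J2 needs exactly one e-in)
β2 stroke at J3  (closing 0-jn rule on J3)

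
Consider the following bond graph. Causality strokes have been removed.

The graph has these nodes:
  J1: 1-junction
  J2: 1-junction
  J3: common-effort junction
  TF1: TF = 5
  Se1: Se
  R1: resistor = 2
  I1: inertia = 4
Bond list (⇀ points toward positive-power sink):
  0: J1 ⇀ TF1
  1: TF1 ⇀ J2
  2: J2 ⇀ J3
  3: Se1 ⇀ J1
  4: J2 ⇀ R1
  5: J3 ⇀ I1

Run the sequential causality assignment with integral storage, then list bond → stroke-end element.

β0 stroke at TF1
β1 stroke at J2
β2 stroke at J3
β3 stroke at J1
β4 stroke at J2
β5 stroke at I1

β3 stroke at J1  (Se1 fixes effort; stroke away)
β0 stroke at TF1  (only one flow-in slot at J1)
β1 stroke at J2  (TF TF1: opposite of bond 0)
β5 stroke at I1  (I1 integral (f out))
β2 stroke at J3  (J3 needs exactly one e-in)
β4 stroke at J2  (J2: bond 2 brought flow, rest push out)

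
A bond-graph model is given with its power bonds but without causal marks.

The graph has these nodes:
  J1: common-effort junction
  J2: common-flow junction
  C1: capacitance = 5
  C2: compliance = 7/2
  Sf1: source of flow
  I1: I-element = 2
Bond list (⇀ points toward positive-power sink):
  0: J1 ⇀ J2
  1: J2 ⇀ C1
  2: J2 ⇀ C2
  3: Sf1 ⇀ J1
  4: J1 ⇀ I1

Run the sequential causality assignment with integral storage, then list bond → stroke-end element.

bond 0 →J1
bond 1 →J2
bond 2 →J2
bond 3 →Sf1
bond 4 →I1

β3 stroke at Sf1  (source Sf1 imposes f)
β1 stroke at J2  (prefer integral on C1)
β2 stroke at J2  (C2 outputs effort q/C2)
β0 stroke at J1  (J2: last free bond brings flow in)
β4 stroke at I1  (J1: bond 0 brought effort, rest push out)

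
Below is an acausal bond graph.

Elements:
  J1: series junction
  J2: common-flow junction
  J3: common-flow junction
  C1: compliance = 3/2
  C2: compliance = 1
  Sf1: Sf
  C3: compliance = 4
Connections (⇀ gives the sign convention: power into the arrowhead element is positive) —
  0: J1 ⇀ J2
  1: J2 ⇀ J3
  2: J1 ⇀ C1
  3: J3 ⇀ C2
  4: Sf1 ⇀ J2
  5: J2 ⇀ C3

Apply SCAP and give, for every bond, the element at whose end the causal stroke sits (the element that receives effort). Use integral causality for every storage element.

#4 |Sf1  (Sf1: flow source, stroke at near end)
#0 |J2  (J2: bond 4 brought flow, rest push out)
#1 |J2  (J2 flow already set via bond 4)
#5 |J2  (J2: bond 4 brought flow, rest push out)
#3 |J3  (J3: bond 1 brought flow, rest push out)
#2 |J1  (J1: bond 0 brought flow, rest push out)

bond 0 |J2
bond 1 |J2
bond 2 |J1
bond 3 |J3
bond 4 |Sf1
bond 5 |J2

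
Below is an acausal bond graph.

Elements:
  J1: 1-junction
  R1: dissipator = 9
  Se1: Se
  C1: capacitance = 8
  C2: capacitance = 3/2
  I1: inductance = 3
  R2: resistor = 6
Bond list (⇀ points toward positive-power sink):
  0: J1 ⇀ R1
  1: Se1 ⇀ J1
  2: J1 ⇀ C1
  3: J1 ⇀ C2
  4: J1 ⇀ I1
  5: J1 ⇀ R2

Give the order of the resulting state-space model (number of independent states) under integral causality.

b1 |J1  (Se1 fixes effort; stroke away)
b2 |J1  (C1 outputs effort q/C1)
b3 |J1  (C2 integral (e out))
b4 |I1  (I1: I, integral causality)
b0 |J1  (J1: bond 4 brought flow, rest push out)
b5 |J1  (common-f at J1 fixed by 4)

3  (C1, C2, I1 all integral)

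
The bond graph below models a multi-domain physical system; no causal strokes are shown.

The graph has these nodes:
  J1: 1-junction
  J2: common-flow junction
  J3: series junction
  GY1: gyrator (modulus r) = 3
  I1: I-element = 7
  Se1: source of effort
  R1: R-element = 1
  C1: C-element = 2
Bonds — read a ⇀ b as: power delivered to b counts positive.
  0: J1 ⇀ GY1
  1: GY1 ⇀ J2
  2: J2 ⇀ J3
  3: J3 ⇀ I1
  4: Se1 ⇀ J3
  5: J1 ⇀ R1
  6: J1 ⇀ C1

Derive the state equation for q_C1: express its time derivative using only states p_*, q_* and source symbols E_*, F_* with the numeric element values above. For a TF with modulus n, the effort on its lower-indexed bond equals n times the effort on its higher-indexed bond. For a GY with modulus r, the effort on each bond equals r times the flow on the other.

β4 |J3  (Se1 fixes effort; stroke away)
β3 |I1  (I1: I, integral causality)
β2 |J3  (J3: bond 3 brought flow, rest push out)
β1 |J2  (J2 flow already set via bond 2)
β0 |J1  (through GY1, causality inverts; strokes same side of GY1)
β6 |J1  (prefer integral on C1)
β5 |R1  (closing 1-jn rule on J1)

dq_C1/dt = -3*p_I1/7 - q_C1/2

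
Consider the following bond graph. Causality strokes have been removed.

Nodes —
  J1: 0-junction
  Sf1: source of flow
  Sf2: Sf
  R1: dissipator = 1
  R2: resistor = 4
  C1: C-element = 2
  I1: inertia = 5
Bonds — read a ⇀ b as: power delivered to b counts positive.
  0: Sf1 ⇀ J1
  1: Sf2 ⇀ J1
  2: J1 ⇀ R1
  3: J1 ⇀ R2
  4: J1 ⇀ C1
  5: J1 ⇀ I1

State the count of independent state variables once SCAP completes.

#0 stroke at Sf1  (Sf1: flow source, stroke at near end)
#1 stroke at Sf2  (Sf2 fixes flow; stroke at Sf2)
#4 stroke at J1  (C1: C, integral causality)
#2 stroke at R1  (J1 effort already set via bond 4)
#3 stroke at R2  (common-e at J1 fixed by 4)
#5 stroke at I1  (common-e at J1 fixed by 4)

2  (C1, I1 all integral)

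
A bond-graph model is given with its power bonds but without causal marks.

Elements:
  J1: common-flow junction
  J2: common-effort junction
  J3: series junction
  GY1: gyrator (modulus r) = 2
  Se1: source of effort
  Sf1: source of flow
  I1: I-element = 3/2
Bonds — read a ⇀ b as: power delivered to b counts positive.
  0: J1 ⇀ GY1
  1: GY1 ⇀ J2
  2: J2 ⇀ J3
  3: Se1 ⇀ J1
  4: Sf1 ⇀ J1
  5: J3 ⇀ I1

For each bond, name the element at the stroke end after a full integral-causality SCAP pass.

bond 3 |J1  (Se1: effort source, stroke at far end)
bond 4 |Sf1  (Sf1: flow source, stroke at near end)
bond 0 |J1  (J1 flow already set via bond 4)
bond 1 |J2  (GY1 both-in/both-out from 0)
bond 2 |J3  (J2: bond 1 brought effort, rest push out)
bond 5 |I1  (only one flow-in slot at J3)

b0 |J1
b1 |J2
b2 |J3
b3 |J1
b4 |Sf1
b5 |I1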